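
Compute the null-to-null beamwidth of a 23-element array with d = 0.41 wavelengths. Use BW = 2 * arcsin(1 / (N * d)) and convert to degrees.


1/(N*d) = 1/(23*0.41) = 0.106045
BW = 2*arcsin(0.106045) = 12.2 degrees

12.2 degrees


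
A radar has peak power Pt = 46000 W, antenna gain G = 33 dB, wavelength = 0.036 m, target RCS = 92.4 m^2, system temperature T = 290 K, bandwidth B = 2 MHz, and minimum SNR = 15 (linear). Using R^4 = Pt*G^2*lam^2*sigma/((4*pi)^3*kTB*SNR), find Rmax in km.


G_lin = 10^(33/10) = 1995.262315
R^4 = 46000 * 1995.262315^2 * 0.036^2 * 92.4 / ((4*pi)^3 * 1.38e-23 * 290 * 2000000.0 * 15)
R^4 = 9.20464e19 m^4
R_max = (9.20464e19)^(1/4) = 97949.4 m = 97.9 km

97.9 km


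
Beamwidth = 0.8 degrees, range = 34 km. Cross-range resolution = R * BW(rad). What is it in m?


BW_rad = 0.013962634
CR = 34000 * 0.013962634 = 474.7 m

474.7 m


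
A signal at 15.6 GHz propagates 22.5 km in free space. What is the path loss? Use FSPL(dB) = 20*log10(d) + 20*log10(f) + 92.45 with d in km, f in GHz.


20*log10(22.5) = 27.04
20*log10(15.6) = 23.86
FSPL = 143.4 dB

143.4 dB


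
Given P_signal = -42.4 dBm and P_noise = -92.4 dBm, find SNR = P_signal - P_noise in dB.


SNR = -42.4 - (-92.4) = 50.0 dB

50.0 dB


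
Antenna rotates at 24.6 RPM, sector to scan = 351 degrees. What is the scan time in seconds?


t = 351 / (24.6 * 360) * 60 = 2.38 s

2.38 s


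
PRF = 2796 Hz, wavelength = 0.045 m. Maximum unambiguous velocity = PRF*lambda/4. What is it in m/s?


V_ua = 2796 * 0.045 / 4 = 31.5 m/s

31.5 m/s


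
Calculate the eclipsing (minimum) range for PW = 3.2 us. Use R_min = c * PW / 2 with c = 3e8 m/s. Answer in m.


R_min = 3e8 * 3.2e-6 / 2 = 480.0 m

480.0 m


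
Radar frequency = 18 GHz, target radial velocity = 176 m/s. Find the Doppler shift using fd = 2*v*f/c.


fd = 2 * 176 * 18000000000.0 / 3e8 = 21120.0 Hz

21120.0 Hz


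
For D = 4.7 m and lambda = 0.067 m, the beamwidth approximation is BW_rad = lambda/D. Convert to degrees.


BW_rad = 0.067 / 4.7 = 0.014255
BW_deg = 0.82 degrees

0.82 degrees


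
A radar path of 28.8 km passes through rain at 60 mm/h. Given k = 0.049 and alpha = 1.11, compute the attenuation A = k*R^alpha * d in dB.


gamma = 0.049 * 60^1.11 = 4.612581 dB/km
A = 4.612581 * 28.8 = 132.84 dB

132.84 dB


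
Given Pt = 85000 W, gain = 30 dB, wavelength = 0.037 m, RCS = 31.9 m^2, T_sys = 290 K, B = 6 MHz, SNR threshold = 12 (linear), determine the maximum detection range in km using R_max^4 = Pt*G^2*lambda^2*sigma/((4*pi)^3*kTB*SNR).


G_lin = 10^(30/10) = 1000.0
R^4 = 85000 * 1000.0^2 * 0.037^2 * 31.9 / ((4*pi)^3 * 1.38e-23 * 290 * 6000000.0 * 12)
R^4 = 6.49193e18 m^4
R_max = (6.49193e18)^(1/4) = 50477.0 m = 50.5 km

50.5 km


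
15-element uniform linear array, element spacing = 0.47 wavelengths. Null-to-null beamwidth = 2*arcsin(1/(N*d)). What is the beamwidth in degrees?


1/(N*d) = 1/(15*0.47) = 0.141844
BW = 2*arcsin(0.141844) = 16.3 degrees

16.3 degrees


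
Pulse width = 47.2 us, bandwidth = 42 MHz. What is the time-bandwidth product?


TBP = 47.2 * 42 = 1982.4

1982.4


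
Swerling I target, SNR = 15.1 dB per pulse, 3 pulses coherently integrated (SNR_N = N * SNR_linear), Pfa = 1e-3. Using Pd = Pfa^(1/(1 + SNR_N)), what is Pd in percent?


SNR_lin = 10^(15.1/10) = 32.35937
SNR_N = 3 * 32.35937 = 97.07811
1/(1 + SNR_N) = 1/98.07811 = 0.010196
Pd = (1e-3)^0.010196 = 0.93199
Pd = 93.2%

93.2%


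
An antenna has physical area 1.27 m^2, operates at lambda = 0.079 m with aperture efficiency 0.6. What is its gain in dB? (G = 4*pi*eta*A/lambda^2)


G_linear = 4*pi*0.6*1.27/0.079^2 = 1534.3
G_dB = 10*log10(1534.3) = 31.9 dB

31.9 dB


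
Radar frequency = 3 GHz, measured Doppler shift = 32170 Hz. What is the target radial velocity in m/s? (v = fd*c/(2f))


v = 32170 * 3e8 / (2 * 3000000000.0) = 1608.5 m/s

1608.5 m/s


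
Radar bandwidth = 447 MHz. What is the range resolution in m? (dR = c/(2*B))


dR = 3e8 / (2 * 447000000.0) = 0.34 m

0.34 m


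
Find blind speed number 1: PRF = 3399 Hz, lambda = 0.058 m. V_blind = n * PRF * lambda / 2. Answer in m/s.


V_blind = 1 * 3399 * 0.058 / 2 = 98.6 m/s

98.6 m/s


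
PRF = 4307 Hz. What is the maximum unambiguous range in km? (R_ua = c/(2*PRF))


R_ua = 3e8 / (2 * 4307) = 34827.0 m = 34.8 km

34.8 km


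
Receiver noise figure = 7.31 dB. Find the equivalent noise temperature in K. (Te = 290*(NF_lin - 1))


NF_lin = 10^(7.31/10) = 5.382698
Te = 290 * (5.382698 - 1) = 1271.0 K

1271.0 K


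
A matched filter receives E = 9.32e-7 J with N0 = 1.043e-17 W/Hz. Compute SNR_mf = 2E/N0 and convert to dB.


SNR_lin = 2 * 9.32e-7 / 1.043e-17 = 1.787e11
SNR_dB = 10*log10(1.787e11) = 112.5 dB

112.5 dB


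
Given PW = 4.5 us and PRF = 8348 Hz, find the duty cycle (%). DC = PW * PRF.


DC = 4.5e-6 * 8348 * 100 = 3.76%

3.76%


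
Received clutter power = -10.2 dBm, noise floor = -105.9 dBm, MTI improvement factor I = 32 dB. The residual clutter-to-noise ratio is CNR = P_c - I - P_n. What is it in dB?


CNR = -10.2 - 32 - (-105.9) = 63.7 dB

63.7 dB


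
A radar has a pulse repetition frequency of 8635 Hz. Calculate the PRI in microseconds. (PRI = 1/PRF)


PRI = 1/8635 = 0.0001158078 s = 115.8 us

115.8 us


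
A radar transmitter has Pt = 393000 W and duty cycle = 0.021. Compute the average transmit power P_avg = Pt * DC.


P_avg = 393000 * 0.021 = 8253.0 W

8253.0 W


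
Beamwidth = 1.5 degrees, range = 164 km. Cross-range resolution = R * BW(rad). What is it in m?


BW_rad = 0.026179939
CR = 164000 * 0.026179939 = 4293.5 m

4293.5 m


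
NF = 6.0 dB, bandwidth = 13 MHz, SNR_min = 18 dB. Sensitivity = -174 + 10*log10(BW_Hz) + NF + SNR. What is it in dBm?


10*log10(13000000.0) = 71.14
S = -174 + 71.14 + 6.0 + 18 = -78.9 dBm

-78.9 dBm


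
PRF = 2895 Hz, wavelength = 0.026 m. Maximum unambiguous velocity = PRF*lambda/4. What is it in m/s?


V_ua = 2895 * 0.026 / 4 = 18.8 m/s

18.8 m/s


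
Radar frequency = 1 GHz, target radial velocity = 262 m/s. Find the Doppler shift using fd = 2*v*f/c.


fd = 2 * 262 * 1000000000.0 / 3e8 = 1746.7 Hz

1746.7 Hz


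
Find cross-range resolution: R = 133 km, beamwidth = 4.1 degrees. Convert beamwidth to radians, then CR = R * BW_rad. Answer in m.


BW_rad = 0.071558499
CR = 133000 * 0.071558499 = 9517.3 m

9517.3 m


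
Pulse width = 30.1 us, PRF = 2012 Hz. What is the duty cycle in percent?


DC = 30.1e-6 * 2012 * 100 = 6.06%

6.06%


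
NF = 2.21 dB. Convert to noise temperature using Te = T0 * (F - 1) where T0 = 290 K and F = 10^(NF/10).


NF_lin = 10^(2.21/10) = 1.663413
Te = 290 * (1.663413 - 1) = 192.4 K

192.4 K


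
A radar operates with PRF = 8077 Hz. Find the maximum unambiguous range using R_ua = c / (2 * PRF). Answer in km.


R_ua = 3e8 / (2 * 8077) = 18571.3 m = 18.6 km

18.6 km


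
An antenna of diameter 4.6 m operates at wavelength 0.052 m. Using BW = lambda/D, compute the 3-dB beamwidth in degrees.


BW_rad = 0.052 / 4.6 = 0.011304
BW_deg = 0.65 degrees

0.65 degrees


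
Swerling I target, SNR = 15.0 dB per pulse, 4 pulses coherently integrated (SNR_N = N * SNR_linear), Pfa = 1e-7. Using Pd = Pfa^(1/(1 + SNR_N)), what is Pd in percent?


SNR_lin = 10^(15.0/10) = 31.62278
SNR_N = 4 * 31.62278 = 126.49112
1/(1 + SNR_N) = 1/127.49112 = 0.0078437
Pd = (1e-7)^0.0078437 = 0.88124
Pd = 88.1%

88.1%


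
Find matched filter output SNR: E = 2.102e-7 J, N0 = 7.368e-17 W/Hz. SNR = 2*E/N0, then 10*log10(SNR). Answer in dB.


SNR_lin = 2 * 2.102e-7 / 7.368e-17 = 5.706e9
SNR_dB = 10*log10(5.706e9) = 97.6 dB

97.6 dB


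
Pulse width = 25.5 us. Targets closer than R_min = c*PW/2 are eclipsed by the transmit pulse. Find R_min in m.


R_min = 3e8 * 25.5e-6 / 2 = 3825.0 m

3825.0 m


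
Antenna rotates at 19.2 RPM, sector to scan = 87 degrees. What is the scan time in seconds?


t = 87 / (19.2 * 360) * 60 = 0.76 s

0.76 s


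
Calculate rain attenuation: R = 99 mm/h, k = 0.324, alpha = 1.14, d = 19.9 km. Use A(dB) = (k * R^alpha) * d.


gamma = 0.324 * 99^1.14 = 61.03362 dB/km
A = 61.03362 * 19.9 = 1214.57 dB

1214.57 dB


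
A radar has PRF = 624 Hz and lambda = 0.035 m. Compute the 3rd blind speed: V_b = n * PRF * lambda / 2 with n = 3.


V_blind = 3 * 624 * 0.035 / 2 = 32.8 m/s

32.8 m/s


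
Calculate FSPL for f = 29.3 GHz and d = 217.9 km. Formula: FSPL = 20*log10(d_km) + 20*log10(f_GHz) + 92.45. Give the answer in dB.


20*log10(217.9) = 46.77
20*log10(29.3) = 29.34
FSPL = 168.6 dB

168.6 dB


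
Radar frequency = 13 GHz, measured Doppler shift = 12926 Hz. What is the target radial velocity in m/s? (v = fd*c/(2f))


v = 12926 * 3e8 / (2 * 13000000000.0) = 149.1 m/s

149.1 m/s


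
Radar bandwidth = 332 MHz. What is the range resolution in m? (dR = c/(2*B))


dR = 3e8 / (2 * 332000000.0) = 0.45 m

0.45 m


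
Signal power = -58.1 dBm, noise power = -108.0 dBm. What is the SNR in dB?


SNR = -58.1 - (-108.0) = 49.9 dB

49.9 dB


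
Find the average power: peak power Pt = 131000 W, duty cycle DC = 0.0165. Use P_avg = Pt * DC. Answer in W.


P_avg = 131000 * 0.0165 = 2161.5 W

2161.5 W


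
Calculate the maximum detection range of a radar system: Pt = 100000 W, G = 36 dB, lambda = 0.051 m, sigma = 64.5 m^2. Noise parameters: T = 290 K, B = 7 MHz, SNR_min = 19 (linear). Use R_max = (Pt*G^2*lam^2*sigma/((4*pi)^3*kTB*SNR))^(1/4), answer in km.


G_lin = 10^(36/10) = 3981.071706
R^4 = 100000 * 3981.071706^2 * 0.051^2 * 64.5 / ((4*pi)^3 * 1.38e-23 * 290 * 7000000.0 * 19)
R^4 = 2.51734e20 m^4
R_max = (2.51734e20)^(1/4) = 125960.8 m = 126.0 km

126.0 km


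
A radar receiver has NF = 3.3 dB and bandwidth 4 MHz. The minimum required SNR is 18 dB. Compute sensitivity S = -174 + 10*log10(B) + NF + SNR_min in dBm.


10*log10(4000000.0) = 66.02
S = -174 + 66.02 + 3.3 + 18 = -86.7 dBm

-86.7 dBm


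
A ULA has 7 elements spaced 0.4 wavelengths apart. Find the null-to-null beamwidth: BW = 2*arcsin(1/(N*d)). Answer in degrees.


1/(N*d) = 1/(7*0.4) = 0.357143
BW = 2*arcsin(0.357143) = 41.8 degrees

41.8 degrees


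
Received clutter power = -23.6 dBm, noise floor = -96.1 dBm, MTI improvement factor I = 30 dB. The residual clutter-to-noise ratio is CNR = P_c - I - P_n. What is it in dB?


CNR = -23.6 - 30 - (-96.1) = 42.5 dB

42.5 dB


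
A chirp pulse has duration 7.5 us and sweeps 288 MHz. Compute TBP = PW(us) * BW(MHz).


TBP = 7.5 * 288 = 2160.0

2160.0


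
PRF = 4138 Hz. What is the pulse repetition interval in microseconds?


PRI = 1/4138 = 0.0002416626 s = 241.7 us

241.7 us


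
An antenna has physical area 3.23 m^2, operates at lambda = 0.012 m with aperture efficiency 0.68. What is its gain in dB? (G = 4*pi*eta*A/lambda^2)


G_linear = 4*pi*0.68*3.23/0.012^2 = 191672.06
G_dB = 10*log10(191672.06) = 52.8 dB

52.8 dB


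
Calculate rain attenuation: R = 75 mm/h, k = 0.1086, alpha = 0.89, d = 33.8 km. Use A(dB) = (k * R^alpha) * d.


gamma = 0.1086 * 75^0.89 = 5.06564 dB/km
A = 5.06564 * 33.8 = 171.22 dB

171.22 dB


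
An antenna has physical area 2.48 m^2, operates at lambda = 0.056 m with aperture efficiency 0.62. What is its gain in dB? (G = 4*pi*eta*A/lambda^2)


G_linear = 4*pi*0.62*2.48/0.056^2 = 6161.37
G_dB = 10*log10(6161.37) = 37.9 dB

37.9 dB


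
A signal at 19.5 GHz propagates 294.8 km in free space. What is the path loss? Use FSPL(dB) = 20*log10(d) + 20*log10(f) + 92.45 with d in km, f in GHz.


20*log10(294.8) = 49.39
20*log10(19.5) = 25.8
FSPL = 167.6 dB

167.6 dB


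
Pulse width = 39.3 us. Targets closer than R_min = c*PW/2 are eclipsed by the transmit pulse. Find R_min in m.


R_min = 3e8 * 39.3e-6 / 2 = 5895.0 m

5895.0 m


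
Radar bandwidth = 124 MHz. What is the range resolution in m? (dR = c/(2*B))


dR = 3e8 / (2 * 124000000.0) = 1.21 m

1.21 m


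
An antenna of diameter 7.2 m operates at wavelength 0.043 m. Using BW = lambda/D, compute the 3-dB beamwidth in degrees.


BW_rad = 0.043 / 7.2 = 0.005972
BW_deg = 0.34 degrees

0.34 degrees


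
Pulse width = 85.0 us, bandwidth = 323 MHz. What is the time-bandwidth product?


TBP = 85.0 * 323 = 27455.0

27455.0


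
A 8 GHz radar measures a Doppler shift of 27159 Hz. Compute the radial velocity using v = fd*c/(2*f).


v = 27159 * 3e8 / (2 * 8000000000.0) = 509.2 m/s

509.2 m/s


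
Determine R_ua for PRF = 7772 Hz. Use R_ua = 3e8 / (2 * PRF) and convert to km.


R_ua = 3e8 / (2 * 7772) = 19300.1 m = 19.3 km

19.3 km


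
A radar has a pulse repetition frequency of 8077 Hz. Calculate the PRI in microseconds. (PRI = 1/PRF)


PRI = 1/8077 = 0.0001238083 s = 123.8 us

123.8 us


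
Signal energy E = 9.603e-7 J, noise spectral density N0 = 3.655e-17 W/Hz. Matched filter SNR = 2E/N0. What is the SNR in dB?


SNR_lin = 2 * 9.603e-7 / 3.655e-17 = 5.255e10
SNR_dB = 10*log10(5.255e10) = 107.2 dB

107.2 dB


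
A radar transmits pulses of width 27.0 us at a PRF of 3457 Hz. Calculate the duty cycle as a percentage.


DC = 27.0e-6 * 3457 * 100 = 9.33%

9.33%


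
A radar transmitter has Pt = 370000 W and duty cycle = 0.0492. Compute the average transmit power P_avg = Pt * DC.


P_avg = 370000 * 0.0492 = 18204.0 W

18204.0 W


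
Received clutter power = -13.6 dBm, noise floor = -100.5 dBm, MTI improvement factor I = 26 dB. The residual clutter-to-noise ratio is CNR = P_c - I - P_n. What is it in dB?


CNR = -13.6 - 26 - (-100.5) = 60.9 dB

60.9 dB


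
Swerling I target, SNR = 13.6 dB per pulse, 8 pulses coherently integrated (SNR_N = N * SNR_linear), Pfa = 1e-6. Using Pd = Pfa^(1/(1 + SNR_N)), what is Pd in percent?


SNR_lin = 10^(13.6/10) = 22.90868
SNR_N = 8 * 22.90868 = 183.26944
1/(1 + SNR_N) = 1/184.26944 = 0.0054268
Pd = (1e-6)^0.0054268 = 0.92777
Pd = 92.8%

92.8%


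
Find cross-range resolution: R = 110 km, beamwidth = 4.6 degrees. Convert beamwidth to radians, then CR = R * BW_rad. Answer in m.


BW_rad = 0.080285146
CR = 110000 * 0.080285146 = 8831.4 m

8831.4 m


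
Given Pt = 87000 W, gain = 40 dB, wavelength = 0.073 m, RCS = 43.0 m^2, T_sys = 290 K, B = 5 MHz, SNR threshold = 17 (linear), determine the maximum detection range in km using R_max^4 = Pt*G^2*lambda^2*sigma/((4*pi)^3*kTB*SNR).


G_lin = 10^(40/10) = 10000.0
R^4 = 87000 * 10000.0^2 * 0.073^2 * 43.0 / ((4*pi)^3 * 1.38e-23 * 290 * 5000000.0 * 17)
R^4 = 2.9533e21 m^4
R_max = (2.9533e21)^(1/4) = 233118.6 m = 233.1 km

233.1 km


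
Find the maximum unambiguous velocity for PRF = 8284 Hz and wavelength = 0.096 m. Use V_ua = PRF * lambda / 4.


V_ua = 8284 * 0.096 / 4 = 198.8 m/s

198.8 m/s


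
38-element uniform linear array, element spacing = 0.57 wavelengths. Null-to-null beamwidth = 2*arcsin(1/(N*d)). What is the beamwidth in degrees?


1/(N*d) = 1/(38*0.57) = 0.046168
BW = 2*arcsin(0.046168) = 5.3 degrees

5.3 degrees


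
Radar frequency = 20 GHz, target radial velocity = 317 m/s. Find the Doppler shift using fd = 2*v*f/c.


fd = 2 * 317 * 20000000000.0 / 3e8 = 42266.7 Hz

42266.7 Hz


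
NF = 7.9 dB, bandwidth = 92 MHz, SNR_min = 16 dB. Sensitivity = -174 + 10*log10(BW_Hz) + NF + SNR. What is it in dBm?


10*log10(92000000.0) = 79.64
S = -174 + 79.64 + 7.9 + 16 = -70.5 dBm

-70.5 dBm


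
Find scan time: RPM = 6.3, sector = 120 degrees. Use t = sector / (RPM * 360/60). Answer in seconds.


t = 120 / (6.3 * 360) * 60 = 3.17 s

3.17 s


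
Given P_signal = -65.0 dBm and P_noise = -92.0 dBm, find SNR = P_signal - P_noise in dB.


SNR = -65.0 - (-92.0) = 27.0 dB

27.0 dB


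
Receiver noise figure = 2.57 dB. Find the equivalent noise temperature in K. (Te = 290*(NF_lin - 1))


NF_lin = 10^(2.57/10) = 1.807174
Te = 290 * (1.807174 - 1) = 234.1 K

234.1 K


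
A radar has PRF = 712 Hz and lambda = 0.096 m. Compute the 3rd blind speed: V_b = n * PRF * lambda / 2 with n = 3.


V_blind = 3 * 712 * 0.096 / 2 = 102.5 m/s

102.5 m/s


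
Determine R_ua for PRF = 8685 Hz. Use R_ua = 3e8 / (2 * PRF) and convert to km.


R_ua = 3e8 / (2 * 8685) = 17271.2 m = 17.3 km

17.3 km


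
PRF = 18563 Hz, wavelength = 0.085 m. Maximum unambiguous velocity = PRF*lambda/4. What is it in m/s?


V_ua = 18563 * 0.085 / 4 = 394.5 m/s

394.5 m/s


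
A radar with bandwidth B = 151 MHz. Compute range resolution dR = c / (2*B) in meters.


dR = 3e8 / (2 * 151000000.0) = 0.99 m

0.99 m


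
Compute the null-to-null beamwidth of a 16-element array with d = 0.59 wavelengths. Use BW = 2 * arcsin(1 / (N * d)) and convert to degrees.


1/(N*d) = 1/(16*0.59) = 0.105932
BW = 2*arcsin(0.105932) = 12.2 degrees

12.2 degrees


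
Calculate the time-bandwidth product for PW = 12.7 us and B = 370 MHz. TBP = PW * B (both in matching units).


TBP = 12.7 * 370 = 4699.0

4699.0


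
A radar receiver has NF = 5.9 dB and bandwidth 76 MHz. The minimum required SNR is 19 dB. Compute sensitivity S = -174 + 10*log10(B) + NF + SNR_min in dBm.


10*log10(76000000.0) = 78.81
S = -174 + 78.81 + 5.9 + 19 = -70.3 dBm

-70.3 dBm


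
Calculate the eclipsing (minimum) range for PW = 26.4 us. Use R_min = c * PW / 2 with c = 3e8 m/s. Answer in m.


R_min = 3e8 * 26.4e-6 / 2 = 3960.0 m

3960.0 m


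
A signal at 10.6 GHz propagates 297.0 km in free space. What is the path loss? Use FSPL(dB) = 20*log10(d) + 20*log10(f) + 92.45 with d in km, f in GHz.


20*log10(297.0) = 49.46
20*log10(10.6) = 20.51
FSPL = 162.4 dB

162.4 dB


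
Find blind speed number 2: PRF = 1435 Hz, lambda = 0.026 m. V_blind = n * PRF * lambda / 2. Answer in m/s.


V_blind = 2 * 1435 * 0.026 / 2 = 37.3 m/s

37.3 m/s


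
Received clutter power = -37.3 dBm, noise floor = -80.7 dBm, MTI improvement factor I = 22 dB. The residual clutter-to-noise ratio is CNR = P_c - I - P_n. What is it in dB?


CNR = -37.3 - 22 - (-80.7) = 21.4 dB

21.4 dB


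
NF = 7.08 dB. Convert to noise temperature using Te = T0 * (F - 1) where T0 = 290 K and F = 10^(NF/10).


NF_lin = 10^(7.08/10) = 5.10505
Te = 290 * (5.10505 - 1) = 1190.5 K

1190.5 K


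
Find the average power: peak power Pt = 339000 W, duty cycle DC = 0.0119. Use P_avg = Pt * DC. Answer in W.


P_avg = 339000 * 0.0119 = 4034.1 W

4034.1 W


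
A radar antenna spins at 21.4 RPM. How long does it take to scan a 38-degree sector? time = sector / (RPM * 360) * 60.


t = 38 / (21.4 * 360) * 60 = 0.3 s

0.3 s


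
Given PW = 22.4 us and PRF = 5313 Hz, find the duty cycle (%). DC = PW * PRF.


DC = 22.4e-6 * 5313 * 100 = 11.9%

11.9%


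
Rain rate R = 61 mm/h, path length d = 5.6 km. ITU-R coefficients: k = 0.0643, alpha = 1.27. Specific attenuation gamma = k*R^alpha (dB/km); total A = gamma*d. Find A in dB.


gamma = 0.0643 * 61^1.27 = 11.900902 dB/km
A = 11.900902 * 5.6 = 66.65 dB

66.65 dB


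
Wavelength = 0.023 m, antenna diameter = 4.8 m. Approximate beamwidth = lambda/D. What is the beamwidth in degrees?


BW_rad = 0.023 / 4.8 = 0.004792
BW_deg = 0.27 degrees

0.27 degrees


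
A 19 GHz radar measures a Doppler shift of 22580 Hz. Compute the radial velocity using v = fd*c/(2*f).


v = 22580 * 3e8 / (2 * 19000000000.0) = 178.3 m/s

178.3 m/s


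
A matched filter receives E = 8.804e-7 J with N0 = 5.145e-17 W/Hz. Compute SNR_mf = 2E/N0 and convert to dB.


SNR_lin = 2 * 8.804e-7 / 5.145e-17 = 3.422e10
SNR_dB = 10*log10(3.422e10) = 105.3 dB

105.3 dB


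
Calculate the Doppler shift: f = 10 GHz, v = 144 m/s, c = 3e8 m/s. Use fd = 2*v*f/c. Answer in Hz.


fd = 2 * 144 * 10000000000.0 / 3e8 = 9600.0 Hz

9600.0 Hz


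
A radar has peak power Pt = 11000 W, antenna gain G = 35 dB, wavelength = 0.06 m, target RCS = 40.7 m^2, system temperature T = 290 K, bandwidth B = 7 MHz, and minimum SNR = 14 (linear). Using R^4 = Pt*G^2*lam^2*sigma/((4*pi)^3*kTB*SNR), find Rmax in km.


G_lin = 10^(35/10) = 3162.27766
R^4 = 11000 * 3162.27766^2 * 0.06^2 * 40.7 / ((4*pi)^3 * 1.38e-23 * 290 * 7000000.0 * 14)
R^4 = 2.07089e19 m^4
R_max = (2.07089e19)^(1/4) = 67458.9 m = 67.5 km

67.5 km


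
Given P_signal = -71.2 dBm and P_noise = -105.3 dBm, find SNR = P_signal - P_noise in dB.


SNR = -71.2 - (-105.3) = 34.1 dB

34.1 dB


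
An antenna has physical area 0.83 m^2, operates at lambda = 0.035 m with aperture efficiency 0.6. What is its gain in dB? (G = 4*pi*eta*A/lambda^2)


G_linear = 4*pi*0.6*0.83/0.035^2 = 5108.61
G_dB = 10*log10(5108.61) = 37.1 dB

37.1 dB


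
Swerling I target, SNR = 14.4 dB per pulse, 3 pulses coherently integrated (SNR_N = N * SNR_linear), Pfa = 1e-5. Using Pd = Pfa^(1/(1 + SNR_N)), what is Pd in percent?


SNR_lin = 10^(14.4/10) = 27.54229
SNR_N = 3 * 27.54229 = 82.62687
1/(1 + SNR_N) = 1/83.62687 = 0.0119579
Pd = (1e-5)^0.0119579 = 0.87139
Pd = 87.1%

87.1%


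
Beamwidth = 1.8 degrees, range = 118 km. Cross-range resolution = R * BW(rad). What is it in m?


BW_rad = 0.031415927
CR = 118000 * 0.031415927 = 3707.1 m

3707.1 m


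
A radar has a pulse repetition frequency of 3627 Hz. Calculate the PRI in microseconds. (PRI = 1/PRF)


PRI = 1/3627 = 0.00027571 s = 275.7 us

275.7 us


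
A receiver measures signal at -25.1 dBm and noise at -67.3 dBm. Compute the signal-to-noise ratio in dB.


SNR = -25.1 - (-67.3) = 42.2 dB

42.2 dB


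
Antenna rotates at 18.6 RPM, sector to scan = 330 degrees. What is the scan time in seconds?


t = 330 / (18.6 * 360) * 60 = 2.96 s

2.96 s


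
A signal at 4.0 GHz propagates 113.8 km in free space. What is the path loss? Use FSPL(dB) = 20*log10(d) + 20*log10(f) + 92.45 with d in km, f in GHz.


20*log10(113.8) = 41.12
20*log10(4.0) = 12.04
FSPL = 145.6 dB

145.6 dB


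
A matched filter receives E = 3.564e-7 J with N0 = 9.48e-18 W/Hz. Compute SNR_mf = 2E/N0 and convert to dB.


SNR_lin = 2 * 3.564e-7 / 9.48e-18 = 7.519e10
SNR_dB = 10*log10(7.519e10) = 108.8 dB

108.8 dB


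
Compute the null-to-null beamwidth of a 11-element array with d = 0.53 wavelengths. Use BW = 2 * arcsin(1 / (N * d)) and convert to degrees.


1/(N*d) = 1/(11*0.53) = 0.171527
BW = 2*arcsin(0.171527) = 19.8 degrees

19.8 degrees


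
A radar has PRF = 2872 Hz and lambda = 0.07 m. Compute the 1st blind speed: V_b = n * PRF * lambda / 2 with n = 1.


V_blind = 1 * 2872 * 0.07 / 2 = 100.5 m/s

100.5 m/s


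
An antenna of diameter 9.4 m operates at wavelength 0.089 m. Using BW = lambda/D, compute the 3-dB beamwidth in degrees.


BW_rad = 0.089 / 9.4 = 0.009468
BW_deg = 0.54 degrees

0.54 degrees


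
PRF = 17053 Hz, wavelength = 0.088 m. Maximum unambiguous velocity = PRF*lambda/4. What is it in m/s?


V_ua = 17053 * 0.088 / 4 = 375.2 m/s

375.2 m/s


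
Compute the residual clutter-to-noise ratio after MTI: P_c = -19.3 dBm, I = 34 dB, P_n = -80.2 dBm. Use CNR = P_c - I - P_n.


CNR = -19.3 - 34 - (-80.2) = 26.9 dB

26.9 dB


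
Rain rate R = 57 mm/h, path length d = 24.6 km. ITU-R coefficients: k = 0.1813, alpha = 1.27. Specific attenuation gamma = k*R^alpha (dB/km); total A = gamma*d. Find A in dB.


gamma = 0.1813 * 57^1.27 = 30.786397 dB/km
A = 30.786397 * 24.6 = 757.35 dB

757.35 dB


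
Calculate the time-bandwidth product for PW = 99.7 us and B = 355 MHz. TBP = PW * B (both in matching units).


TBP = 99.7 * 355 = 35393.5

35393.5


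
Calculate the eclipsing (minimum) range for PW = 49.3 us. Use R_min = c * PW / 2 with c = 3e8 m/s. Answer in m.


R_min = 3e8 * 49.3e-6 / 2 = 7395.0 m

7395.0 m


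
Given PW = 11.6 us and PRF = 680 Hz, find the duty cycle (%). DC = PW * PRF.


DC = 11.6e-6 * 680 * 100 = 0.79%

0.79%


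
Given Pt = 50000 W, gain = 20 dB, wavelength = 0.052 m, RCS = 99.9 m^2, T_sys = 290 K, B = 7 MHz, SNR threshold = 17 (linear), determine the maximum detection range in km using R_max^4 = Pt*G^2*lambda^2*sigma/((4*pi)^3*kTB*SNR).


G_lin = 10^(20/10) = 100.0
R^4 = 50000 * 100.0^2 * 0.052^2 * 99.9 / ((4*pi)^3 * 1.38e-23 * 290 * 7000000.0 * 17)
R^4 = 1.42919e17 m^4
R_max = (1.42919e17)^(1/4) = 19443.4 m = 19.4 km

19.4 km


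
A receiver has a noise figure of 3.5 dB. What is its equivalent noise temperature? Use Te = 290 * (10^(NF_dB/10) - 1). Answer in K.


NF_lin = 10^(3.5/10) = 2.238721
Te = 290 * (2.238721 - 1) = 359.2 K

359.2 K


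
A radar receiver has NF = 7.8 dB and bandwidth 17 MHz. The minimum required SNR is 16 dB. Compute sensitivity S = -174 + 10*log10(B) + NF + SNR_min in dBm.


10*log10(17000000.0) = 72.3
S = -174 + 72.3 + 7.8 + 16 = -77.9 dBm

-77.9 dBm


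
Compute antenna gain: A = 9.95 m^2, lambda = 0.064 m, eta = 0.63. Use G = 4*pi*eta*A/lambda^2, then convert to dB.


G_linear = 4*pi*0.63*9.95/0.064^2 = 19231.52
G_dB = 10*log10(19231.52) = 42.8 dB

42.8 dB


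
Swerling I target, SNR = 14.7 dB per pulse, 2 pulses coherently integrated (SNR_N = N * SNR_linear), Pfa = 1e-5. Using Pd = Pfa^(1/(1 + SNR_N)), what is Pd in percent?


SNR_lin = 10^(14.7/10) = 29.51209
SNR_N = 2 * 29.51209 = 59.02418
1/(1 + SNR_N) = 1/60.02418 = 0.01666
Pd = (1e-5)^0.01666 = 0.82547
Pd = 82.5%

82.5%


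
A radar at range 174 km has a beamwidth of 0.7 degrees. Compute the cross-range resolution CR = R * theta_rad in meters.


BW_rad = 0.012217305
CR = 174000 * 0.012217305 = 2125.8 m

2125.8 m


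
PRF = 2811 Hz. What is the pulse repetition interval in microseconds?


PRI = 1/2811 = 0.0003557453 s = 355.7 us

355.7 us


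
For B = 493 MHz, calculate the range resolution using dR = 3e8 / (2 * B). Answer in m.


dR = 3e8 / (2 * 493000000.0) = 0.3 m

0.3 m


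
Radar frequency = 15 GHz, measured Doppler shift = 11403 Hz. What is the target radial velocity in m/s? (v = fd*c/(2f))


v = 11403 * 3e8 / (2 * 15000000000.0) = 114.0 m/s

114.0 m/s


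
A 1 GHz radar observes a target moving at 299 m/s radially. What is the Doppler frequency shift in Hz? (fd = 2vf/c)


fd = 2 * 299 * 1000000000.0 / 3e8 = 1993.3 Hz

1993.3 Hz


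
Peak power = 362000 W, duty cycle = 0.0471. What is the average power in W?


P_avg = 362000 * 0.0471 = 17050.2 W

17050.2 W


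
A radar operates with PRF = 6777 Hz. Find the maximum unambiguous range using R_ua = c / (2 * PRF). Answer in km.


R_ua = 3e8 / (2 * 6777) = 22133.7 m = 22.1 km

22.1 km


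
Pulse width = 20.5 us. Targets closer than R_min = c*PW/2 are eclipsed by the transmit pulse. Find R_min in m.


R_min = 3e8 * 20.5e-6 / 2 = 3075.0 m

3075.0 m


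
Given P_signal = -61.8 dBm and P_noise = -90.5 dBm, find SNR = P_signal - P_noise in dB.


SNR = -61.8 - (-90.5) = 28.7 dB

28.7 dB


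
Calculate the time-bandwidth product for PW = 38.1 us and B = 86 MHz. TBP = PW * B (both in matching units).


TBP = 38.1 * 86 = 3276.6

3276.6


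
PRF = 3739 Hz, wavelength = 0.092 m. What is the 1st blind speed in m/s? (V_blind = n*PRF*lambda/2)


V_blind = 1 * 3739 * 0.092 / 2 = 172.0 m/s

172.0 m/s


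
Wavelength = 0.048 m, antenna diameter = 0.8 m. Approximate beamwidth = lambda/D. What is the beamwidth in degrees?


BW_rad = 0.048 / 0.8 = 0.06
BW_deg = 3.44 degrees

3.44 degrees


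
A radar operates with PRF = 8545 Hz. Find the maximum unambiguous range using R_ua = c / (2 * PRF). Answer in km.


R_ua = 3e8 / (2 * 8545) = 17554.1 m = 17.6 km

17.6 km


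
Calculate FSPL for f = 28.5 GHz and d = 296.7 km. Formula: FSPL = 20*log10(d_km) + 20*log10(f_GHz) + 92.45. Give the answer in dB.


20*log10(296.7) = 49.45
20*log10(28.5) = 29.1
FSPL = 171.0 dB

171.0 dB


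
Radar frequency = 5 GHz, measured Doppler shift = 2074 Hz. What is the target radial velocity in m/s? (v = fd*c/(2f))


v = 2074 * 3e8 / (2 * 5000000000.0) = 62.2 m/s

62.2 m/s


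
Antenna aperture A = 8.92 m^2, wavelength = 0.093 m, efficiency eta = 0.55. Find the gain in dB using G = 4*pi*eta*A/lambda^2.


G_linear = 4*pi*0.55*8.92/0.093^2 = 7128.06
G_dB = 10*log10(7128.06) = 38.5 dB

38.5 dB


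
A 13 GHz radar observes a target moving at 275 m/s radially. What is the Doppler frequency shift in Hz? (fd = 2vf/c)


fd = 2 * 275 * 13000000000.0 / 3e8 = 23833.3 Hz

23833.3 Hz


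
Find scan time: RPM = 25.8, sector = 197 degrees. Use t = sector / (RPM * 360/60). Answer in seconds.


t = 197 / (25.8 * 360) * 60 = 1.27 s

1.27 s


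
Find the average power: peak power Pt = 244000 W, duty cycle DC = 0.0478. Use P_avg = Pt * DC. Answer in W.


P_avg = 244000 * 0.0478 = 11663.2 W

11663.2 W


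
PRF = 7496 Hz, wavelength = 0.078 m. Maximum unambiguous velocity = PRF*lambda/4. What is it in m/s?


V_ua = 7496 * 0.078 / 4 = 146.2 m/s

146.2 m/s


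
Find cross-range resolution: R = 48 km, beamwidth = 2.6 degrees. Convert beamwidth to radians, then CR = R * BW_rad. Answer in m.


BW_rad = 0.045378561
CR = 48000 * 0.045378561 = 2178.2 m

2178.2 m


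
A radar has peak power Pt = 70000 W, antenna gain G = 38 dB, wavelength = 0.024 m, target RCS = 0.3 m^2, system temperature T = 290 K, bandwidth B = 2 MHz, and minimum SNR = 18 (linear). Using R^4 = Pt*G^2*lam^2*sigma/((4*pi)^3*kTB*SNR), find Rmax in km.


G_lin = 10^(38/10) = 6309.573445
R^4 = 70000 * 6309.573445^2 * 0.024^2 * 0.3 / ((4*pi)^3 * 1.38e-23 * 290 * 2000000.0 * 18)
R^4 = 1.68435e18 m^4
R_max = (1.68435e18)^(1/4) = 36025.3 m = 36.0 km

36.0 km


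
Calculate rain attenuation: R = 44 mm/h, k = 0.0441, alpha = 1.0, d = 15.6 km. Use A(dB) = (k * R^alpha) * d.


gamma = 0.0441 * 44^1.0 = 1.9404 dB/km
A = 1.9404 * 15.6 = 30.27 dB

30.27 dB


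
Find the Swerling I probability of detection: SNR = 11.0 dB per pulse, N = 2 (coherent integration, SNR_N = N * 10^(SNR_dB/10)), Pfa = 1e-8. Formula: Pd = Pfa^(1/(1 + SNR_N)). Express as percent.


SNR_lin = 10^(11.0/10) = 12.58925
SNR_N = 2 * 12.58925 = 25.1785
1/(1 + SNR_N) = 1/26.1785 = 0.0381993
Pd = (1e-8)^0.0381993 = 0.49477
Pd = 49.5%

49.5%


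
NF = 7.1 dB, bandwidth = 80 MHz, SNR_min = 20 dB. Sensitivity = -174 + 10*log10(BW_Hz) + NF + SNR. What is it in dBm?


10*log10(80000000.0) = 79.03
S = -174 + 79.03 + 7.1 + 20 = -67.9 dBm

-67.9 dBm


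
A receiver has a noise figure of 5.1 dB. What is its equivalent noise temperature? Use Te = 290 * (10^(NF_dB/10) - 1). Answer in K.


NF_lin = 10^(5.1/10) = 3.235937
Te = 290 * (3.235937 - 1) = 648.4 K

648.4 K


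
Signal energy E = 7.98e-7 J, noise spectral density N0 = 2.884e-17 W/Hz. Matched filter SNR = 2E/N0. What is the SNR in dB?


SNR_lin = 2 * 7.98e-7 / 2.884e-17 = 5.534e10
SNR_dB = 10*log10(5.534e10) = 107.4 dB

107.4 dB


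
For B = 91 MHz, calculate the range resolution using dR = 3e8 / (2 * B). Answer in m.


dR = 3e8 / (2 * 91000000.0) = 1.65 m

1.65 m


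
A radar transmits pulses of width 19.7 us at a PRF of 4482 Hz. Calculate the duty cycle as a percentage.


DC = 19.7e-6 * 4482 * 100 = 8.83%

8.83%


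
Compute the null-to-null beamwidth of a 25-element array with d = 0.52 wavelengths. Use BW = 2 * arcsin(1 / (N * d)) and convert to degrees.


1/(N*d) = 1/(25*0.52) = 0.076923
BW = 2*arcsin(0.076923) = 8.8 degrees

8.8 degrees


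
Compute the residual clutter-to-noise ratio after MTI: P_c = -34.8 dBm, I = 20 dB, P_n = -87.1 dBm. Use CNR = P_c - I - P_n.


CNR = -34.8 - 20 - (-87.1) = 32.3 dB

32.3 dB


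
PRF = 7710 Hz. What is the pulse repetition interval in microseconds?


PRI = 1/7710 = 0.0001297017 s = 129.7 us

129.7 us


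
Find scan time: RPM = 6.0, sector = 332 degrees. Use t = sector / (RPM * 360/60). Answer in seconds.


t = 332 / (6.0 * 360) * 60 = 9.22 s

9.22 s


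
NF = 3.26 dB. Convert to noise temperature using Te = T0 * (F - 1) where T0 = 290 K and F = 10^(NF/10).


NF_lin = 10^(3.26/10) = 2.118361
Te = 290 * (2.118361 - 1) = 324.3 K

324.3 K


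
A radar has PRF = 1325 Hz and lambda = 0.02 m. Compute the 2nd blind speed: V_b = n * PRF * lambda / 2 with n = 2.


V_blind = 2 * 1325 * 0.02 / 2 = 26.5 m/s

26.5 m/s


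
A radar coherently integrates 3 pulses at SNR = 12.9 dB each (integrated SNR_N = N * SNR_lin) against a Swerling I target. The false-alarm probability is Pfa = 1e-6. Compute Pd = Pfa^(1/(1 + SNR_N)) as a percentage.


SNR_lin = 10^(12.9/10) = 19.49845
SNR_N = 3 * 19.49845 = 58.49535
1/(1 + SNR_N) = 1/59.49535 = 0.016808
Pd = (1e-6)^0.016808 = 0.79278
Pd = 79.3%

79.3%


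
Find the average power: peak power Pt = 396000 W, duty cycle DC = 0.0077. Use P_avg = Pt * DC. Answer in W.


P_avg = 396000 * 0.0077 = 3049.2 W

3049.2 W


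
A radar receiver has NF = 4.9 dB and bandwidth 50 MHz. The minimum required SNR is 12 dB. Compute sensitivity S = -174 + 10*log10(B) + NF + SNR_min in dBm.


10*log10(50000000.0) = 76.99
S = -174 + 76.99 + 4.9 + 12 = -80.1 dBm

-80.1 dBm


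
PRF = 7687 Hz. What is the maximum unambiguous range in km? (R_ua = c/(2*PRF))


R_ua = 3e8 / (2 * 7687) = 19513.5 m = 19.5 km

19.5 km


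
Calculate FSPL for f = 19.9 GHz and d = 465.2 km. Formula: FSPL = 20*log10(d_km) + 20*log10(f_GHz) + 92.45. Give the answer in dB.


20*log10(465.2) = 53.35
20*log10(19.9) = 25.98
FSPL = 171.8 dB

171.8 dB


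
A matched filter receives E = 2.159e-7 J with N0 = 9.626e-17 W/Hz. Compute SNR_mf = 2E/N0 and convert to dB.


SNR_lin = 2 * 2.159e-7 / 9.626e-17 = 4.486e9
SNR_dB = 10*log10(4.486e9) = 96.5 dB

96.5 dB


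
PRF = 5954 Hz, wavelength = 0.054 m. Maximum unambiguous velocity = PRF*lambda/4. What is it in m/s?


V_ua = 5954 * 0.054 / 4 = 80.4 m/s

80.4 m/s


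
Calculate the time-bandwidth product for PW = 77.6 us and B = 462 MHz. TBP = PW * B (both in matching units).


TBP = 77.6 * 462 = 35851.2

35851.2


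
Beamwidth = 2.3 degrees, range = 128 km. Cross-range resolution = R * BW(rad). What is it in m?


BW_rad = 0.040142573
CR = 128000 * 0.040142573 = 5138.2 m

5138.2 m


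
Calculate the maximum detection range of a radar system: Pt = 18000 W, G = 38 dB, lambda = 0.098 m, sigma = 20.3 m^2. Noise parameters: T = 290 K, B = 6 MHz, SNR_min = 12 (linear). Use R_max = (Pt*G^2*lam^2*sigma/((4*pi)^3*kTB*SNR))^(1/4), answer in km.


G_lin = 10^(38/10) = 6309.573445
R^4 = 18000 * 6309.573445^2 * 0.098^2 * 20.3 / ((4*pi)^3 * 1.38e-23 * 290 * 6000000.0 * 12)
R^4 = 2.44333e20 m^4
R_max = (2.44333e20)^(1/4) = 125024.6 m = 125.0 km

125.0 km


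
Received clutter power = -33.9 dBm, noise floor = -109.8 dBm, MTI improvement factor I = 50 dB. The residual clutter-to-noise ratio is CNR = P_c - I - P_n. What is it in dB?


CNR = -33.9 - 50 - (-109.8) = 25.9 dB

25.9 dB


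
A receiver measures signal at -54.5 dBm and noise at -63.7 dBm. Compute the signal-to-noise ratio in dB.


SNR = -54.5 - (-63.7) = 9.2 dB

9.2 dB


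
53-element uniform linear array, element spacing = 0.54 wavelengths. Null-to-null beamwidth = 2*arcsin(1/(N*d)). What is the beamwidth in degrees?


1/(N*d) = 1/(53*0.54) = 0.034941
BW = 2*arcsin(0.034941) = 4.0 degrees

4.0 degrees


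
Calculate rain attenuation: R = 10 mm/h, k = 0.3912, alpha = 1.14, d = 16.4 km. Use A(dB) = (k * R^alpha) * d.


gamma = 0.3912 * 10^1.14 = 5.400063 dB/km
A = 5.400063 * 16.4 = 88.56 dB

88.56 dB


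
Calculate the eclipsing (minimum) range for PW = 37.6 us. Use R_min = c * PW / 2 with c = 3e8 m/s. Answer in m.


R_min = 3e8 * 37.6e-6 / 2 = 5640.0 m

5640.0 m


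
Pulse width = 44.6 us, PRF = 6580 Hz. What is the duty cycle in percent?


DC = 44.6e-6 * 6580 * 100 = 29.35%

29.35%


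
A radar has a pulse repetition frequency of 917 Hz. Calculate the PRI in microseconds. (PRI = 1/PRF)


PRI = 1/917 = 0.0010905125 s = 1090.5 us

1090.5 us


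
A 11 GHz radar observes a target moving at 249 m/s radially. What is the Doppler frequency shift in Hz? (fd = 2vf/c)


fd = 2 * 249 * 11000000000.0 / 3e8 = 18260.0 Hz

18260.0 Hz


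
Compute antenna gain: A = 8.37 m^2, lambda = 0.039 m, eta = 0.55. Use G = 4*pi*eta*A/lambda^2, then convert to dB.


G_linear = 4*pi*0.55*8.37/0.039^2 = 38033.72
G_dB = 10*log10(38033.72) = 45.8 dB

45.8 dB


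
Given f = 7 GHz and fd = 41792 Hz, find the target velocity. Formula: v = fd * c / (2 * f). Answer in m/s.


v = 41792 * 3e8 / (2 * 7000000000.0) = 895.5 m/s

895.5 m/s


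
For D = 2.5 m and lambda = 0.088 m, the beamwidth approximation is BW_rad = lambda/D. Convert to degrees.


BW_rad = 0.088 / 2.5 = 0.0352
BW_deg = 2.02 degrees

2.02 degrees


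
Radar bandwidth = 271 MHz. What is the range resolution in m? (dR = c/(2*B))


dR = 3e8 / (2 * 271000000.0) = 0.55 m

0.55 m


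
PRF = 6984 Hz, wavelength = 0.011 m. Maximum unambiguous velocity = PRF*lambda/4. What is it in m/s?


V_ua = 6984 * 0.011 / 4 = 19.2 m/s

19.2 m/s


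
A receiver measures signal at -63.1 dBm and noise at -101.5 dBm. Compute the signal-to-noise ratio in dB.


SNR = -63.1 - (-101.5) = 38.4 dB

38.4 dB


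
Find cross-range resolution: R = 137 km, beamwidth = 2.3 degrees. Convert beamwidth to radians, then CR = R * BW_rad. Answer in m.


BW_rad = 0.040142573
CR = 137000 * 0.040142573 = 5499.5 m

5499.5 m


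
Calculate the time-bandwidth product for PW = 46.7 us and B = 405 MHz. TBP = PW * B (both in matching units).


TBP = 46.7 * 405 = 18913.5

18913.5


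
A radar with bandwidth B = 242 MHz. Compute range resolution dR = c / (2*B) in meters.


dR = 3e8 / (2 * 242000000.0) = 0.62 m

0.62 m


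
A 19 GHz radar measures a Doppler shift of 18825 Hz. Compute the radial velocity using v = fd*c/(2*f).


v = 18825 * 3e8 / (2 * 19000000000.0) = 148.6 m/s

148.6 m/s


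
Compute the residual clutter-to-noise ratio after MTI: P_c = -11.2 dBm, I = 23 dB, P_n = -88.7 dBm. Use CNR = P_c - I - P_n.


CNR = -11.2 - 23 - (-88.7) = 54.5 dB

54.5 dB


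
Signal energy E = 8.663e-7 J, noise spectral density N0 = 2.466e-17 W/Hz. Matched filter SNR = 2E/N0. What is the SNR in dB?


SNR_lin = 2 * 8.663e-7 / 2.466e-17 = 7.026e10
SNR_dB = 10*log10(7.026e10) = 108.5 dB

108.5 dB


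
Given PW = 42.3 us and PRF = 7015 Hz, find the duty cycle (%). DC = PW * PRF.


DC = 42.3e-6 * 7015 * 100 = 29.67%

29.67%


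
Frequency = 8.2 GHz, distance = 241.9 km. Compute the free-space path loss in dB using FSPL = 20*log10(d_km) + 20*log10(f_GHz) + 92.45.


20*log10(241.9) = 47.67
20*log10(8.2) = 18.28
FSPL = 158.4 dB

158.4 dB


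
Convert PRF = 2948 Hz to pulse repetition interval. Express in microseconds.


PRI = 1/2948 = 0.000339213 s = 339.2 us

339.2 us


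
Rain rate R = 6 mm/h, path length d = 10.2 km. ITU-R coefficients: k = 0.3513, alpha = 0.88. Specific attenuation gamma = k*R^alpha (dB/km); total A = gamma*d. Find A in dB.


gamma = 0.3513 * 6^0.88 = 1.700009 dB/km
A = 1.700009 * 10.2 = 17.34 dB

17.34 dB


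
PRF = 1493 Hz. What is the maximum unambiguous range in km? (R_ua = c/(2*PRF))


R_ua = 3e8 / (2 * 1493) = 100468.9 m = 100.5 km

100.5 km


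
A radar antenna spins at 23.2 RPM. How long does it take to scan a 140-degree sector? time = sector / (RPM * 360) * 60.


t = 140 / (23.2 * 360) * 60 = 1.01 s

1.01 s


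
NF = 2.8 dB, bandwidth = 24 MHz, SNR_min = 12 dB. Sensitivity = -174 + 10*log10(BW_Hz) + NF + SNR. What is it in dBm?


10*log10(24000000.0) = 73.8
S = -174 + 73.8 + 2.8 + 12 = -85.4 dBm

-85.4 dBm


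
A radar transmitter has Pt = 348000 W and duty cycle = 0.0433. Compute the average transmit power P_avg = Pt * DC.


P_avg = 348000 * 0.0433 = 15068.4 W

15068.4 W


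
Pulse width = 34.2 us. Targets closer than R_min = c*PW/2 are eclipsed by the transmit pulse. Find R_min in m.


R_min = 3e8 * 34.2e-6 / 2 = 5130.0 m

5130.0 m


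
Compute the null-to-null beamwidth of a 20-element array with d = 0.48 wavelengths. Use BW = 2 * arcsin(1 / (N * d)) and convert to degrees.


1/(N*d) = 1/(20*0.48) = 0.104167
BW = 2*arcsin(0.104167) = 12.0 degrees

12.0 degrees
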